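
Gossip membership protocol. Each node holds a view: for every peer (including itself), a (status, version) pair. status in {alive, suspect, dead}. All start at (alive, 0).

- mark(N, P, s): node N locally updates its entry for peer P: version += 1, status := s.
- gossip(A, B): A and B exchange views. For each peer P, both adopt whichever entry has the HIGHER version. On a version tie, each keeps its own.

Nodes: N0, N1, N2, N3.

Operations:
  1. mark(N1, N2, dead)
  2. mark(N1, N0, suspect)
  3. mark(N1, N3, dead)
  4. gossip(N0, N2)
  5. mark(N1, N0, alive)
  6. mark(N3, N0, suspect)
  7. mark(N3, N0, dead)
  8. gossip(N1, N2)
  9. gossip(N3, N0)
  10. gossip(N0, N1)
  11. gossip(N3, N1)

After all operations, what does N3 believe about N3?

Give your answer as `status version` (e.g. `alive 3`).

Op 1: N1 marks N2=dead -> (dead,v1)
Op 2: N1 marks N0=suspect -> (suspect,v1)
Op 3: N1 marks N3=dead -> (dead,v1)
Op 4: gossip N0<->N2 -> N0.N0=(alive,v0) N0.N1=(alive,v0) N0.N2=(alive,v0) N0.N3=(alive,v0) | N2.N0=(alive,v0) N2.N1=(alive,v0) N2.N2=(alive,v0) N2.N3=(alive,v0)
Op 5: N1 marks N0=alive -> (alive,v2)
Op 6: N3 marks N0=suspect -> (suspect,v1)
Op 7: N3 marks N0=dead -> (dead,v2)
Op 8: gossip N1<->N2 -> N1.N0=(alive,v2) N1.N1=(alive,v0) N1.N2=(dead,v1) N1.N3=(dead,v1) | N2.N0=(alive,v2) N2.N1=(alive,v0) N2.N2=(dead,v1) N2.N3=(dead,v1)
Op 9: gossip N3<->N0 -> N3.N0=(dead,v2) N3.N1=(alive,v0) N3.N2=(alive,v0) N3.N3=(alive,v0) | N0.N0=(dead,v2) N0.N1=(alive,v0) N0.N2=(alive,v0) N0.N3=(alive,v0)
Op 10: gossip N0<->N1 -> N0.N0=(dead,v2) N0.N1=(alive,v0) N0.N2=(dead,v1) N0.N3=(dead,v1) | N1.N0=(alive,v2) N1.N1=(alive,v0) N1.N2=(dead,v1) N1.N3=(dead,v1)
Op 11: gossip N3<->N1 -> N3.N0=(dead,v2) N3.N1=(alive,v0) N3.N2=(dead,v1) N3.N3=(dead,v1) | N1.N0=(alive,v2) N1.N1=(alive,v0) N1.N2=(dead,v1) N1.N3=(dead,v1)

Answer: dead 1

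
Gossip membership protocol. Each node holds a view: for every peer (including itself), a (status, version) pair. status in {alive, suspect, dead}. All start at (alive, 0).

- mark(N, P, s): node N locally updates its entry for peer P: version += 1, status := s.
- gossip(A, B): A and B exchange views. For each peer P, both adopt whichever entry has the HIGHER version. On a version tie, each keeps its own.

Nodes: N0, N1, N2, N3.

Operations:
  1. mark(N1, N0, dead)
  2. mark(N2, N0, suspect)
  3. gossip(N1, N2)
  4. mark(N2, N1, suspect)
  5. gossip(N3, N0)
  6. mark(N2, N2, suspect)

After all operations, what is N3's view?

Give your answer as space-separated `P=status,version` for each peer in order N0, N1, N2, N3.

Answer: N0=alive,0 N1=alive,0 N2=alive,0 N3=alive,0

Derivation:
Op 1: N1 marks N0=dead -> (dead,v1)
Op 2: N2 marks N0=suspect -> (suspect,v1)
Op 3: gossip N1<->N2 -> N1.N0=(dead,v1) N1.N1=(alive,v0) N1.N2=(alive,v0) N1.N3=(alive,v0) | N2.N0=(suspect,v1) N2.N1=(alive,v0) N2.N2=(alive,v0) N2.N3=(alive,v0)
Op 4: N2 marks N1=suspect -> (suspect,v1)
Op 5: gossip N3<->N0 -> N3.N0=(alive,v0) N3.N1=(alive,v0) N3.N2=(alive,v0) N3.N3=(alive,v0) | N0.N0=(alive,v0) N0.N1=(alive,v0) N0.N2=(alive,v0) N0.N3=(alive,v0)
Op 6: N2 marks N2=suspect -> (suspect,v1)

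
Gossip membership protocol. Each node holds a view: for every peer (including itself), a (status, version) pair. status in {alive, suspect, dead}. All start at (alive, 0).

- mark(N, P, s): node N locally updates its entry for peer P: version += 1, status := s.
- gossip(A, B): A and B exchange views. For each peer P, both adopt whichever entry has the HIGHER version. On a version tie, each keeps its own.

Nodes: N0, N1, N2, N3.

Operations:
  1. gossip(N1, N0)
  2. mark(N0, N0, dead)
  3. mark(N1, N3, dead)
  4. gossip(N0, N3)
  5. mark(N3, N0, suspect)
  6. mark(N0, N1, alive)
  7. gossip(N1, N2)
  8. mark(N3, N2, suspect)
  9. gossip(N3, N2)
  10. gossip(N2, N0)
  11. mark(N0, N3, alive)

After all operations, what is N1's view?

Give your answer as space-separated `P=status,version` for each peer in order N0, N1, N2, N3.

Answer: N0=alive,0 N1=alive,0 N2=alive,0 N3=dead,1

Derivation:
Op 1: gossip N1<->N0 -> N1.N0=(alive,v0) N1.N1=(alive,v0) N1.N2=(alive,v0) N1.N3=(alive,v0) | N0.N0=(alive,v0) N0.N1=(alive,v0) N0.N2=(alive,v0) N0.N3=(alive,v0)
Op 2: N0 marks N0=dead -> (dead,v1)
Op 3: N1 marks N3=dead -> (dead,v1)
Op 4: gossip N0<->N3 -> N0.N0=(dead,v1) N0.N1=(alive,v0) N0.N2=(alive,v0) N0.N3=(alive,v0) | N3.N0=(dead,v1) N3.N1=(alive,v0) N3.N2=(alive,v0) N3.N3=(alive,v0)
Op 5: N3 marks N0=suspect -> (suspect,v2)
Op 6: N0 marks N1=alive -> (alive,v1)
Op 7: gossip N1<->N2 -> N1.N0=(alive,v0) N1.N1=(alive,v0) N1.N2=(alive,v0) N1.N3=(dead,v1) | N2.N0=(alive,v0) N2.N1=(alive,v0) N2.N2=(alive,v0) N2.N3=(dead,v1)
Op 8: N3 marks N2=suspect -> (suspect,v1)
Op 9: gossip N3<->N2 -> N3.N0=(suspect,v2) N3.N1=(alive,v0) N3.N2=(suspect,v1) N3.N3=(dead,v1) | N2.N0=(suspect,v2) N2.N1=(alive,v0) N2.N2=(suspect,v1) N2.N3=(dead,v1)
Op 10: gossip N2<->N0 -> N2.N0=(suspect,v2) N2.N1=(alive,v1) N2.N2=(suspect,v1) N2.N3=(dead,v1) | N0.N0=(suspect,v2) N0.N1=(alive,v1) N0.N2=(suspect,v1) N0.N3=(dead,v1)
Op 11: N0 marks N3=alive -> (alive,v2)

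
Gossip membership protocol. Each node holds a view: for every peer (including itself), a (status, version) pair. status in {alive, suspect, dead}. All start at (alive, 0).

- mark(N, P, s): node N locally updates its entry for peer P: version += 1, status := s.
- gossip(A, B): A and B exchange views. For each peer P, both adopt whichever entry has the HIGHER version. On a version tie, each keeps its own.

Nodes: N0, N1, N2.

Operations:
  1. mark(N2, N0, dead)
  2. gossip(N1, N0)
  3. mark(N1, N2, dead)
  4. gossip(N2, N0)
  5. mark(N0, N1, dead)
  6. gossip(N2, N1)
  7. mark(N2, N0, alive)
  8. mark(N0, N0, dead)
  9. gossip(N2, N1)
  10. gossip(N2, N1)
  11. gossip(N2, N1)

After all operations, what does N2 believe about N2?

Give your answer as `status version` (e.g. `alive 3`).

Answer: dead 1

Derivation:
Op 1: N2 marks N0=dead -> (dead,v1)
Op 2: gossip N1<->N0 -> N1.N0=(alive,v0) N1.N1=(alive,v0) N1.N2=(alive,v0) | N0.N0=(alive,v0) N0.N1=(alive,v0) N0.N2=(alive,v0)
Op 3: N1 marks N2=dead -> (dead,v1)
Op 4: gossip N2<->N0 -> N2.N0=(dead,v1) N2.N1=(alive,v0) N2.N2=(alive,v0) | N0.N0=(dead,v1) N0.N1=(alive,v0) N0.N2=(alive,v0)
Op 5: N0 marks N1=dead -> (dead,v1)
Op 6: gossip N2<->N1 -> N2.N0=(dead,v1) N2.N1=(alive,v0) N2.N2=(dead,v1) | N1.N0=(dead,v1) N1.N1=(alive,v0) N1.N2=(dead,v1)
Op 7: N2 marks N0=alive -> (alive,v2)
Op 8: N0 marks N0=dead -> (dead,v2)
Op 9: gossip N2<->N1 -> N2.N0=(alive,v2) N2.N1=(alive,v0) N2.N2=(dead,v1) | N1.N0=(alive,v2) N1.N1=(alive,v0) N1.N2=(dead,v1)
Op 10: gossip N2<->N1 -> N2.N0=(alive,v2) N2.N1=(alive,v0) N2.N2=(dead,v1) | N1.N0=(alive,v2) N1.N1=(alive,v0) N1.N2=(dead,v1)
Op 11: gossip N2<->N1 -> N2.N0=(alive,v2) N2.N1=(alive,v0) N2.N2=(dead,v1) | N1.N0=(alive,v2) N1.N1=(alive,v0) N1.N2=(dead,v1)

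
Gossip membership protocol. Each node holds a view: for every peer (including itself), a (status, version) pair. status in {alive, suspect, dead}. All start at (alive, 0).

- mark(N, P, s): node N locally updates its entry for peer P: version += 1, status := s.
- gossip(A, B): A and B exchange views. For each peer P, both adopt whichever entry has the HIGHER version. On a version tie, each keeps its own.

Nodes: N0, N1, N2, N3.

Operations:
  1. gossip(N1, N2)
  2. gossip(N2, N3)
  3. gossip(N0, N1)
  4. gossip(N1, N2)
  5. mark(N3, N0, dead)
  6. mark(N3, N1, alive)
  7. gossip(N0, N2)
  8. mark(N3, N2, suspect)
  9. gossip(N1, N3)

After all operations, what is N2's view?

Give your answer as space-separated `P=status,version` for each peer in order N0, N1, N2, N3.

Answer: N0=alive,0 N1=alive,0 N2=alive,0 N3=alive,0

Derivation:
Op 1: gossip N1<->N2 -> N1.N0=(alive,v0) N1.N1=(alive,v0) N1.N2=(alive,v0) N1.N3=(alive,v0) | N2.N0=(alive,v0) N2.N1=(alive,v0) N2.N2=(alive,v0) N2.N3=(alive,v0)
Op 2: gossip N2<->N3 -> N2.N0=(alive,v0) N2.N1=(alive,v0) N2.N2=(alive,v0) N2.N3=(alive,v0) | N3.N0=(alive,v0) N3.N1=(alive,v0) N3.N2=(alive,v0) N3.N3=(alive,v0)
Op 3: gossip N0<->N1 -> N0.N0=(alive,v0) N0.N1=(alive,v0) N0.N2=(alive,v0) N0.N3=(alive,v0) | N1.N0=(alive,v0) N1.N1=(alive,v0) N1.N2=(alive,v0) N1.N3=(alive,v0)
Op 4: gossip N1<->N2 -> N1.N0=(alive,v0) N1.N1=(alive,v0) N1.N2=(alive,v0) N1.N3=(alive,v0) | N2.N0=(alive,v0) N2.N1=(alive,v0) N2.N2=(alive,v0) N2.N3=(alive,v0)
Op 5: N3 marks N0=dead -> (dead,v1)
Op 6: N3 marks N1=alive -> (alive,v1)
Op 7: gossip N0<->N2 -> N0.N0=(alive,v0) N0.N1=(alive,v0) N0.N2=(alive,v0) N0.N3=(alive,v0) | N2.N0=(alive,v0) N2.N1=(alive,v0) N2.N2=(alive,v0) N2.N3=(alive,v0)
Op 8: N3 marks N2=suspect -> (suspect,v1)
Op 9: gossip N1<->N3 -> N1.N0=(dead,v1) N1.N1=(alive,v1) N1.N2=(suspect,v1) N1.N3=(alive,v0) | N3.N0=(dead,v1) N3.N1=(alive,v1) N3.N2=(suspect,v1) N3.N3=(alive,v0)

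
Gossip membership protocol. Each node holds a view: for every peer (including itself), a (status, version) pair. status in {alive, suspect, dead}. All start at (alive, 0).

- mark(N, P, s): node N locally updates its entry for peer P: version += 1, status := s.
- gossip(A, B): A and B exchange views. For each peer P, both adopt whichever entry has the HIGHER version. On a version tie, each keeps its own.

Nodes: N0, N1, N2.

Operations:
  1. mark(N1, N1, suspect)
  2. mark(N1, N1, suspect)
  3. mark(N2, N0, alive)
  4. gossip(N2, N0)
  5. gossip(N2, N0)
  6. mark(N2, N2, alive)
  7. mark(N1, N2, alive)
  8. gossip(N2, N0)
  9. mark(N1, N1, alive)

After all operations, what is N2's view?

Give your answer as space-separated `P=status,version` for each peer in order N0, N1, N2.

Op 1: N1 marks N1=suspect -> (suspect,v1)
Op 2: N1 marks N1=suspect -> (suspect,v2)
Op 3: N2 marks N0=alive -> (alive,v1)
Op 4: gossip N2<->N0 -> N2.N0=(alive,v1) N2.N1=(alive,v0) N2.N2=(alive,v0) | N0.N0=(alive,v1) N0.N1=(alive,v0) N0.N2=(alive,v0)
Op 5: gossip N2<->N0 -> N2.N0=(alive,v1) N2.N1=(alive,v0) N2.N2=(alive,v0) | N0.N0=(alive,v1) N0.N1=(alive,v0) N0.N2=(alive,v0)
Op 6: N2 marks N2=alive -> (alive,v1)
Op 7: N1 marks N2=alive -> (alive,v1)
Op 8: gossip N2<->N0 -> N2.N0=(alive,v1) N2.N1=(alive,v0) N2.N2=(alive,v1) | N0.N0=(alive,v1) N0.N1=(alive,v0) N0.N2=(alive,v1)
Op 9: N1 marks N1=alive -> (alive,v3)

Answer: N0=alive,1 N1=alive,0 N2=alive,1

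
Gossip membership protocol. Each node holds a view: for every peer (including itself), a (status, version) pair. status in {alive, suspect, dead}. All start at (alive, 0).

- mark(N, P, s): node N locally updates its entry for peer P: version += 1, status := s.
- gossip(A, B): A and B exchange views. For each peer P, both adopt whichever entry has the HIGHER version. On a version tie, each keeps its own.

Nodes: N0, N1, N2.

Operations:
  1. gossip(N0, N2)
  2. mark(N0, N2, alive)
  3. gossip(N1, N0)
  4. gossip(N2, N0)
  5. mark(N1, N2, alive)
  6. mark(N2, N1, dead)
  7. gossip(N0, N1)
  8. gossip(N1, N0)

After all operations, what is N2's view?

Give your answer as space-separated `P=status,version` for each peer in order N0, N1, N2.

Answer: N0=alive,0 N1=dead,1 N2=alive,1

Derivation:
Op 1: gossip N0<->N2 -> N0.N0=(alive,v0) N0.N1=(alive,v0) N0.N2=(alive,v0) | N2.N0=(alive,v0) N2.N1=(alive,v0) N2.N2=(alive,v0)
Op 2: N0 marks N2=alive -> (alive,v1)
Op 3: gossip N1<->N0 -> N1.N0=(alive,v0) N1.N1=(alive,v0) N1.N2=(alive,v1) | N0.N0=(alive,v0) N0.N1=(alive,v0) N0.N2=(alive,v1)
Op 4: gossip N2<->N0 -> N2.N0=(alive,v0) N2.N1=(alive,v0) N2.N2=(alive,v1) | N0.N0=(alive,v0) N0.N1=(alive,v0) N0.N2=(alive,v1)
Op 5: N1 marks N2=alive -> (alive,v2)
Op 6: N2 marks N1=dead -> (dead,v1)
Op 7: gossip N0<->N1 -> N0.N0=(alive,v0) N0.N1=(alive,v0) N0.N2=(alive,v2) | N1.N0=(alive,v0) N1.N1=(alive,v0) N1.N2=(alive,v2)
Op 8: gossip N1<->N0 -> N1.N0=(alive,v0) N1.N1=(alive,v0) N1.N2=(alive,v2) | N0.N0=(alive,v0) N0.N1=(alive,v0) N0.N2=(alive,v2)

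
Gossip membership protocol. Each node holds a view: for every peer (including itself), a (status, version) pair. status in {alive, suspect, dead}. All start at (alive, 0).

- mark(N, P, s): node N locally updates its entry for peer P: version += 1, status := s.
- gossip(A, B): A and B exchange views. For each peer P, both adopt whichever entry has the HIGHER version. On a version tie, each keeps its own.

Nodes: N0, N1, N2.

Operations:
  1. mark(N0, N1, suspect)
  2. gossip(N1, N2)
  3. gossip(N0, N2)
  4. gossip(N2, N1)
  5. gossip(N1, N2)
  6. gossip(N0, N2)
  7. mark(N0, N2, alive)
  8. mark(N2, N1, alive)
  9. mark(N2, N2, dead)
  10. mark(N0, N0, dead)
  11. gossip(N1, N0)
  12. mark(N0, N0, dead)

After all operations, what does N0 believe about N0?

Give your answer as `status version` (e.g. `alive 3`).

Op 1: N0 marks N1=suspect -> (suspect,v1)
Op 2: gossip N1<->N2 -> N1.N0=(alive,v0) N1.N1=(alive,v0) N1.N2=(alive,v0) | N2.N0=(alive,v0) N2.N1=(alive,v0) N2.N2=(alive,v0)
Op 3: gossip N0<->N2 -> N0.N0=(alive,v0) N0.N1=(suspect,v1) N0.N2=(alive,v0) | N2.N0=(alive,v0) N2.N1=(suspect,v1) N2.N2=(alive,v0)
Op 4: gossip N2<->N1 -> N2.N0=(alive,v0) N2.N1=(suspect,v1) N2.N2=(alive,v0) | N1.N0=(alive,v0) N1.N1=(suspect,v1) N1.N2=(alive,v0)
Op 5: gossip N1<->N2 -> N1.N0=(alive,v0) N1.N1=(suspect,v1) N1.N2=(alive,v0) | N2.N0=(alive,v0) N2.N1=(suspect,v1) N2.N2=(alive,v0)
Op 6: gossip N0<->N2 -> N0.N0=(alive,v0) N0.N1=(suspect,v1) N0.N2=(alive,v0) | N2.N0=(alive,v0) N2.N1=(suspect,v1) N2.N2=(alive,v0)
Op 7: N0 marks N2=alive -> (alive,v1)
Op 8: N2 marks N1=alive -> (alive,v2)
Op 9: N2 marks N2=dead -> (dead,v1)
Op 10: N0 marks N0=dead -> (dead,v1)
Op 11: gossip N1<->N0 -> N1.N0=(dead,v1) N1.N1=(suspect,v1) N1.N2=(alive,v1) | N0.N0=(dead,v1) N0.N1=(suspect,v1) N0.N2=(alive,v1)
Op 12: N0 marks N0=dead -> (dead,v2)

Answer: dead 2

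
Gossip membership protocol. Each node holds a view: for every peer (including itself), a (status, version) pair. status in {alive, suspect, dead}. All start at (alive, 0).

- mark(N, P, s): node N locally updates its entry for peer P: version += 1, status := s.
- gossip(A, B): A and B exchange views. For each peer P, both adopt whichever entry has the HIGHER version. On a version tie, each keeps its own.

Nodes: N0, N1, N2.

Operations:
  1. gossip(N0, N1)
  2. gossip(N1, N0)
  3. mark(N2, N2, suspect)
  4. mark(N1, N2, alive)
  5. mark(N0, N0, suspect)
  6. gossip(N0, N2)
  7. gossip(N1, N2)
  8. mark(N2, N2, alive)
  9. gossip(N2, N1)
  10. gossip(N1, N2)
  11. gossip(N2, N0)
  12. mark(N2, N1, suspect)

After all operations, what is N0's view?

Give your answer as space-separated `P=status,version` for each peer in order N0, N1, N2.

Answer: N0=suspect,1 N1=alive,0 N2=alive,2

Derivation:
Op 1: gossip N0<->N1 -> N0.N0=(alive,v0) N0.N1=(alive,v0) N0.N2=(alive,v0) | N1.N0=(alive,v0) N1.N1=(alive,v0) N1.N2=(alive,v0)
Op 2: gossip N1<->N0 -> N1.N0=(alive,v0) N1.N1=(alive,v0) N1.N2=(alive,v0) | N0.N0=(alive,v0) N0.N1=(alive,v0) N0.N2=(alive,v0)
Op 3: N2 marks N2=suspect -> (suspect,v1)
Op 4: N1 marks N2=alive -> (alive,v1)
Op 5: N0 marks N0=suspect -> (suspect,v1)
Op 6: gossip N0<->N2 -> N0.N0=(suspect,v1) N0.N1=(alive,v0) N0.N2=(suspect,v1) | N2.N0=(suspect,v1) N2.N1=(alive,v0) N2.N2=(suspect,v1)
Op 7: gossip N1<->N2 -> N1.N0=(suspect,v1) N1.N1=(alive,v0) N1.N2=(alive,v1) | N2.N0=(suspect,v1) N2.N1=(alive,v0) N2.N2=(suspect,v1)
Op 8: N2 marks N2=alive -> (alive,v2)
Op 9: gossip N2<->N1 -> N2.N0=(suspect,v1) N2.N1=(alive,v0) N2.N2=(alive,v2) | N1.N0=(suspect,v1) N1.N1=(alive,v0) N1.N2=(alive,v2)
Op 10: gossip N1<->N2 -> N1.N0=(suspect,v1) N1.N1=(alive,v0) N1.N2=(alive,v2) | N2.N0=(suspect,v1) N2.N1=(alive,v0) N2.N2=(alive,v2)
Op 11: gossip N2<->N0 -> N2.N0=(suspect,v1) N2.N1=(alive,v0) N2.N2=(alive,v2) | N0.N0=(suspect,v1) N0.N1=(alive,v0) N0.N2=(alive,v2)
Op 12: N2 marks N1=suspect -> (suspect,v1)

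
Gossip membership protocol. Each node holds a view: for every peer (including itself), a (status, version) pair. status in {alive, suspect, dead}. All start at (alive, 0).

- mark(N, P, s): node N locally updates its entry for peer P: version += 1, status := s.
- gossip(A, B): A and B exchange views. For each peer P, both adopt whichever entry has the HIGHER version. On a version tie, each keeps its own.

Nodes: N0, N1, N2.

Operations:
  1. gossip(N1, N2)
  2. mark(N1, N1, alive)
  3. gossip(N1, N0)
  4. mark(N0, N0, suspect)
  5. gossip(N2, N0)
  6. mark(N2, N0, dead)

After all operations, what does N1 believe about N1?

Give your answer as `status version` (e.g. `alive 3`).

Answer: alive 1

Derivation:
Op 1: gossip N1<->N2 -> N1.N0=(alive,v0) N1.N1=(alive,v0) N1.N2=(alive,v0) | N2.N0=(alive,v0) N2.N1=(alive,v0) N2.N2=(alive,v0)
Op 2: N1 marks N1=alive -> (alive,v1)
Op 3: gossip N1<->N0 -> N1.N0=(alive,v0) N1.N1=(alive,v1) N1.N2=(alive,v0) | N0.N0=(alive,v0) N0.N1=(alive,v1) N0.N2=(alive,v0)
Op 4: N0 marks N0=suspect -> (suspect,v1)
Op 5: gossip N2<->N0 -> N2.N0=(suspect,v1) N2.N1=(alive,v1) N2.N2=(alive,v0) | N0.N0=(suspect,v1) N0.N1=(alive,v1) N0.N2=(alive,v0)
Op 6: N2 marks N0=dead -> (dead,v2)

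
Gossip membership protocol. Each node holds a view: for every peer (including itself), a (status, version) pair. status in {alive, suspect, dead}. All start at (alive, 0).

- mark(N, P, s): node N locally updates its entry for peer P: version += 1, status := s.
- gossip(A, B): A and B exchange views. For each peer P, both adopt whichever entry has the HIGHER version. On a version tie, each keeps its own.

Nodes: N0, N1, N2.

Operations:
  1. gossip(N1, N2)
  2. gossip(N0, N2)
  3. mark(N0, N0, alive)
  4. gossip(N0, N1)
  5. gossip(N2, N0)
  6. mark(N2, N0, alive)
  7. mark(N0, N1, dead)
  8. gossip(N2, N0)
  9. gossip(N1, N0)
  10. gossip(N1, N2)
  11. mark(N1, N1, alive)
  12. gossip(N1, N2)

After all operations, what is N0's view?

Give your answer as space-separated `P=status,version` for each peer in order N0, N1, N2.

Answer: N0=alive,2 N1=dead,1 N2=alive,0

Derivation:
Op 1: gossip N1<->N2 -> N1.N0=(alive,v0) N1.N1=(alive,v0) N1.N2=(alive,v0) | N2.N0=(alive,v0) N2.N1=(alive,v0) N2.N2=(alive,v0)
Op 2: gossip N0<->N2 -> N0.N0=(alive,v0) N0.N1=(alive,v0) N0.N2=(alive,v0) | N2.N0=(alive,v0) N2.N1=(alive,v0) N2.N2=(alive,v0)
Op 3: N0 marks N0=alive -> (alive,v1)
Op 4: gossip N0<->N1 -> N0.N0=(alive,v1) N0.N1=(alive,v0) N0.N2=(alive,v0) | N1.N0=(alive,v1) N1.N1=(alive,v0) N1.N2=(alive,v0)
Op 5: gossip N2<->N0 -> N2.N0=(alive,v1) N2.N1=(alive,v0) N2.N2=(alive,v0) | N0.N0=(alive,v1) N0.N1=(alive,v0) N0.N2=(alive,v0)
Op 6: N2 marks N0=alive -> (alive,v2)
Op 7: N0 marks N1=dead -> (dead,v1)
Op 8: gossip N2<->N0 -> N2.N0=(alive,v2) N2.N1=(dead,v1) N2.N2=(alive,v0) | N0.N0=(alive,v2) N0.N1=(dead,v1) N0.N2=(alive,v0)
Op 9: gossip N1<->N0 -> N1.N0=(alive,v2) N1.N1=(dead,v1) N1.N2=(alive,v0) | N0.N0=(alive,v2) N0.N1=(dead,v1) N0.N2=(alive,v0)
Op 10: gossip N1<->N2 -> N1.N0=(alive,v2) N1.N1=(dead,v1) N1.N2=(alive,v0) | N2.N0=(alive,v2) N2.N1=(dead,v1) N2.N2=(alive,v0)
Op 11: N1 marks N1=alive -> (alive,v2)
Op 12: gossip N1<->N2 -> N1.N0=(alive,v2) N1.N1=(alive,v2) N1.N2=(alive,v0) | N2.N0=(alive,v2) N2.N1=(alive,v2) N2.N2=(alive,v0)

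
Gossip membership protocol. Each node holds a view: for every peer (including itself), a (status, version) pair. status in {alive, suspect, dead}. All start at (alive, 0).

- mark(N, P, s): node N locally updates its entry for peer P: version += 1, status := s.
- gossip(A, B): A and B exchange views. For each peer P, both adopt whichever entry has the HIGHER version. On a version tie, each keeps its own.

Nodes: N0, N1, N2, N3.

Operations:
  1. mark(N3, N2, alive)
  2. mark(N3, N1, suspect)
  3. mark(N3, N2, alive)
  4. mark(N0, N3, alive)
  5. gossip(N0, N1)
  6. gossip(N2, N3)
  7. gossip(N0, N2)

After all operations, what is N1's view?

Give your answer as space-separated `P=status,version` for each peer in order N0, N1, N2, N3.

Answer: N0=alive,0 N1=alive,0 N2=alive,0 N3=alive,1

Derivation:
Op 1: N3 marks N2=alive -> (alive,v1)
Op 2: N3 marks N1=suspect -> (suspect,v1)
Op 3: N3 marks N2=alive -> (alive,v2)
Op 4: N0 marks N3=alive -> (alive,v1)
Op 5: gossip N0<->N1 -> N0.N0=(alive,v0) N0.N1=(alive,v0) N0.N2=(alive,v0) N0.N3=(alive,v1) | N1.N0=(alive,v0) N1.N1=(alive,v0) N1.N2=(alive,v0) N1.N3=(alive,v1)
Op 6: gossip N2<->N3 -> N2.N0=(alive,v0) N2.N1=(suspect,v1) N2.N2=(alive,v2) N2.N3=(alive,v0) | N3.N0=(alive,v0) N3.N1=(suspect,v1) N3.N2=(alive,v2) N3.N3=(alive,v0)
Op 7: gossip N0<->N2 -> N0.N0=(alive,v0) N0.N1=(suspect,v1) N0.N2=(alive,v2) N0.N3=(alive,v1) | N2.N0=(alive,v0) N2.N1=(suspect,v1) N2.N2=(alive,v2) N2.N3=(alive,v1)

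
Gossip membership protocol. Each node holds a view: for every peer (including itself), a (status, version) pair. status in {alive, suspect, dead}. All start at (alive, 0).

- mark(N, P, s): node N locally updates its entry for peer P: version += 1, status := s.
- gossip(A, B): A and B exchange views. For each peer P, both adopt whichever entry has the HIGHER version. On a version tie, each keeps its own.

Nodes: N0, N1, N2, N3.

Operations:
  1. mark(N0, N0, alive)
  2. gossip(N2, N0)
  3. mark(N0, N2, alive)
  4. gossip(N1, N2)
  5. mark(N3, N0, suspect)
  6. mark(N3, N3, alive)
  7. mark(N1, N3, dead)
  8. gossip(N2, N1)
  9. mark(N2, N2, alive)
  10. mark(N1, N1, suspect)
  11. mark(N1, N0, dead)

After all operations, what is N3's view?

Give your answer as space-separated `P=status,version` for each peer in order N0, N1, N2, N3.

Answer: N0=suspect,1 N1=alive,0 N2=alive,0 N3=alive,1

Derivation:
Op 1: N0 marks N0=alive -> (alive,v1)
Op 2: gossip N2<->N0 -> N2.N0=(alive,v1) N2.N1=(alive,v0) N2.N2=(alive,v0) N2.N3=(alive,v0) | N0.N0=(alive,v1) N0.N1=(alive,v0) N0.N2=(alive,v0) N0.N3=(alive,v0)
Op 3: N0 marks N2=alive -> (alive,v1)
Op 4: gossip N1<->N2 -> N1.N0=(alive,v1) N1.N1=(alive,v0) N1.N2=(alive,v0) N1.N3=(alive,v0) | N2.N0=(alive,v1) N2.N1=(alive,v0) N2.N2=(alive,v0) N2.N3=(alive,v0)
Op 5: N3 marks N0=suspect -> (suspect,v1)
Op 6: N3 marks N3=alive -> (alive,v1)
Op 7: N1 marks N3=dead -> (dead,v1)
Op 8: gossip N2<->N1 -> N2.N0=(alive,v1) N2.N1=(alive,v0) N2.N2=(alive,v0) N2.N3=(dead,v1) | N1.N0=(alive,v1) N1.N1=(alive,v0) N1.N2=(alive,v0) N1.N3=(dead,v1)
Op 9: N2 marks N2=alive -> (alive,v1)
Op 10: N1 marks N1=suspect -> (suspect,v1)
Op 11: N1 marks N0=dead -> (dead,v2)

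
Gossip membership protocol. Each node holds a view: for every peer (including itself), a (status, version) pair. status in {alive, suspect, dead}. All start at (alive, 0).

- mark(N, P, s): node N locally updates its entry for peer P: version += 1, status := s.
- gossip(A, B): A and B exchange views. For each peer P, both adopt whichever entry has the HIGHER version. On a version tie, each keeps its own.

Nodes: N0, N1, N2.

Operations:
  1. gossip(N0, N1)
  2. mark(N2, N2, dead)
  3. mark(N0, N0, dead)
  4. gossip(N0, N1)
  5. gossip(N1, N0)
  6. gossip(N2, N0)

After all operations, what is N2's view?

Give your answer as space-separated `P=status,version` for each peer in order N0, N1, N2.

Answer: N0=dead,1 N1=alive,0 N2=dead,1

Derivation:
Op 1: gossip N0<->N1 -> N0.N0=(alive,v0) N0.N1=(alive,v0) N0.N2=(alive,v0) | N1.N0=(alive,v0) N1.N1=(alive,v0) N1.N2=(alive,v0)
Op 2: N2 marks N2=dead -> (dead,v1)
Op 3: N0 marks N0=dead -> (dead,v1)
Op 4: gossip N0<->N1 -> N0.N0=(dead,v1) N0.N1=(alive,v0) N0.N2=(alive,v0) | N1.N0=(dead,v1) N1.N1=(alive,v0) N1.N2=(alive,v0)
Op 5: gossip N1<->N0 -> N1.N0=(dead,v1) N1.N1=(alive,v0) N1.N2=(alive,v0) | N0.N0=(dead,v1) N0.N1=(alive,v0) N0.N2=(alive,v0)
Op 6: gossip N2<->N0 -> N2.N0=(dead,v1) N2.N1=(alive,v0) N2.N2=(dead,v1) | N0.N0=(dead,v1) N0.N1=(alive,v0) N0.N2=(dead,v1)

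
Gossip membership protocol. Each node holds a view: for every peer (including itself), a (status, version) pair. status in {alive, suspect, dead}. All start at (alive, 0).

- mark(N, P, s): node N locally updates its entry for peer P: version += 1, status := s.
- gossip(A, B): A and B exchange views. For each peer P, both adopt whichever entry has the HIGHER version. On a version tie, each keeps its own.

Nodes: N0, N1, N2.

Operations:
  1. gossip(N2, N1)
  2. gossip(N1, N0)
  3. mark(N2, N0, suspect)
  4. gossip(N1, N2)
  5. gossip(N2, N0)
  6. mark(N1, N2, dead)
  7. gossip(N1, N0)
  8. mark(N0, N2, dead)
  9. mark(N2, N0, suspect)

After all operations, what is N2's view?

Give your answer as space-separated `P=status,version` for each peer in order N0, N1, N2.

Answer: N0=suspect,2 N1=alive,0 N2=alive,0

Derivation:
Op 1: gossip N2<->N1 -> N2.N0=(alive,v0) N2.N1=(alive,v0) N2.N2=(alive,v0) | N1.N0=(alive,v0) N1.N1=(alive,v0) N1.N2=(alive,v0)
Op 2: gossip N1<->N0 -> N1.N0=(alive,v0) N1.N1=(alive,v0) N1.N2=(alive,v0) | N0.N0=(alive,v0) N0.N1=(alive,v0) N0.N2=(alive,v0)
Op 3: N2 marks N0=suspect -> (suspect,v1)
Op 4: gossip N1<->N2 -> N1.N0=(suspect,v1) N1.N1=(alive,v0) N1.N2=(alive,v0) | N2.N0=(suspect,v1) N2.N1=(alive,v0) N2.N2=(alive,v0)
Op 5: gossip N2<->N0 -> N2.N0=(suspect,v1) N2.N1=(alive,v0) N2.N2=(alive,v0) | N0.N0=(suspect,v1) N0.N1=(alive,v0) N0.N2=(alive,v0)
Op 6: N1 marks N2=dead -> (dead,v1)
Op 7: gossip N1<->N0 -> N1.N0=(suspect,v1) N1.N1=(alive,v0) N1.N2=(dead,v1) | N0.N0=(suspect,v1) N0.N1=(alive,v0) N0.N2=(dead,v1)
Op 8: N0 marks N2=dead -> (dead,v2)
Op 9: N2 marks N0=suspect -> (suspect,v2)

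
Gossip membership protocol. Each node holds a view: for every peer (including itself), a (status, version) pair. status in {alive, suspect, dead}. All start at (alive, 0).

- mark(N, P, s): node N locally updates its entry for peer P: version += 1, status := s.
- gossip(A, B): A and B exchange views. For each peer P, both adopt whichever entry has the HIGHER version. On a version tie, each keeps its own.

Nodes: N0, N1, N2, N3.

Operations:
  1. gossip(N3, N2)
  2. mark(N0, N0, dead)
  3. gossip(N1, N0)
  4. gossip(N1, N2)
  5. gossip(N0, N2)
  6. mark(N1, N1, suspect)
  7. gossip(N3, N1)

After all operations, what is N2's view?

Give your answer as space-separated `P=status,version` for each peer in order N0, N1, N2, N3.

Answer: N0=dead,1 N1=alive,0 N2=alive,0 N3=alive,0

Derivation:
Op 1: gossip N3<->N2 -> N3.N0=(alive,v0) N3.N1=(alive,v0) N3.N2=(alive,v0) N3.N3=(alive,v0) | N2.N0=(alive,v0) N2.N1=(alive,v0) N2.N2=(alive,v0) N2.N3=(alive,v0)
Op 2: N0 marks N0=dead -> (dead,v1)
Op 3: gossip N1<->N0 -> N1.N0=(dead,v1) N1.N1=(alive,v0) N1.N2=(alive,v0) N1.N3=(alive,v0) | N0.N0=(dead,v1) N0.N1=(alive,v0) N0.N2=(alive,v0) N0.N3=(alive,v0)
Op 4: gossip N1<->N2 -> N1.N0=(dead,v1) N1.N1=(alive,v0) N1.N2=(alive,v0) N1.N3=(alive,v0) | N2.N0=(dead,v1) N2.N1=(alive,v0) N2.N2=(alive,v0) N2.N3=(alive,v0)
Op 5: gossip N0<->N2 -> N0.N0=(dead,v1) N0.N1=(alive,v0) N0.N2=(alive,v0) N0.N3=(alive,v0) | N2.N0=(dead,v1) N2.N1=(alive,v0) N2.N2=(alive,v0) N2.N3=(alive,v0)
Op 6: N1 marks N1=suspect -> (suspect,v1)
Op 7: gossip N3<->N1 -> N3.N0=(dead,v1) N3.N1=(suspect,v1) N3.N2=(alive,v0) N3.N3=(alive,v0) | N1.N0=(dead,v1) N1.N1=(suspect,v1) N1.N2=(alive,v0) N1.N3=(alive,v0)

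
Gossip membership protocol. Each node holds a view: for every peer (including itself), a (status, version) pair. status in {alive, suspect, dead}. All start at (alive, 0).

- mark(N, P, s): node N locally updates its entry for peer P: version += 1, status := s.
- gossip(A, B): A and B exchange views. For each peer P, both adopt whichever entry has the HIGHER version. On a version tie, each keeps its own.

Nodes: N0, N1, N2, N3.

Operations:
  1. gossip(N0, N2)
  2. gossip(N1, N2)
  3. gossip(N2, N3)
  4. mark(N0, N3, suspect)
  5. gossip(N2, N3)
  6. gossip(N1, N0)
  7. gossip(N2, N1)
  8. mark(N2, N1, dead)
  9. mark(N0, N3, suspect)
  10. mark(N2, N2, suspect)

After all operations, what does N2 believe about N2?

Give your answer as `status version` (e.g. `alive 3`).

Op 1: gossip N0<->N2 -> N0.N0=(alive,v0) N0.N1=(alive,v0) N0.N2=(alive,v0) N0.N3=(alive,v0) | N2.N0=(alive,v0) N2.N1=(alive,v0) N2.N2=(alive,v0) N2.N3=(alive,v0)
Op 2: gossip N1<->N2 -> N1.N0=(alive,v0) N1.N1=(alive,v0) N1.N2=(alive,v0) N1.N3=(alive,v0) | N2.N0=(alive,v0) N2.N1=(alive,v0) N2.N2=(alive,v0) N2.N3=(alive,v0)
Op 3: gossip N2<->N3 -> N2.N0=(alive,v0) N2.N1=(alive,v0) N2.N2=(alive,v0) N2.N3=(alive,v0) | N3.N0=(alive,v0) N3.N1=(alive,v0) N3.N2=(alive,v0) N3.N3=(alive,v0)
Op 4: N0 marks N3=suspect -> (suspect,v1)
Op 5: gossip N2<->N3 -> N2.N0=(alive,v0) N2.N1=(alive,v0) N2.N2=(alive,v0) N2.N3=(alive,v0) | N3.N0=(alive,v0) N3.N1=(alive,v0) N3.N2=(alive,v0) N3.N3=(alive,v0)
Op 6: gossip N1<->N0 -> N1.N0=(alive,v0) N1.N1=(alive,v0) N1.N2=(alive,v0) N1.N3=(suspect,v1) | N0.N0=(alive,v0) N0.N1=(alive,v0) N0.N2=(alive,v0) N0.N3=(suspect,v1)
Op 7: gossip N2<->N1 -> N2.N0=(alive,v0) N2.N1=(alive,v0) N2.N2=(alive,v0) N2.N3=(suspect,v1) | N1.N0=(alive,v0) N1.N1=(alive,v0) N1.N2=(alive,v0) N1.N3=(suspect,v1)
Op 8: N2 marks N1=dead -> (dead,v1)
Op 9: N0 marks N3=suspect -> (suspect,v2)
Op 10: N2 marks N2=suspect -> (suspect,v1)

Answer: suspect 1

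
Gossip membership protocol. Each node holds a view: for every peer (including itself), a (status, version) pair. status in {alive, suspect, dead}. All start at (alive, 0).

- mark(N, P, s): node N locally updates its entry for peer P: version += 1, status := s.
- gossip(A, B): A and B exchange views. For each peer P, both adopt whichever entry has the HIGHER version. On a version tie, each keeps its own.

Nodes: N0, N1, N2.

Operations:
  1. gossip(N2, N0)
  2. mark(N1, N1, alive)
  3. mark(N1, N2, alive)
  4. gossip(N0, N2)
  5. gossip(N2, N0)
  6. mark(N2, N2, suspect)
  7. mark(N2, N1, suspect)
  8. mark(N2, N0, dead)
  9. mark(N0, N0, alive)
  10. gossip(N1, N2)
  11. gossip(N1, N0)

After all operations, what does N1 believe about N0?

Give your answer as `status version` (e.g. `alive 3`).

Answer: dead 1

Derivation:
Op 1: gossip N2<->N0 -> N2.N0=(alive,v0) N2.N1=(alive,v0) N2.N2=(alive,v0) | N0.N0=(alive,v0) N0.N1=(alive,v0) N0.N2=(alive,v0)
Op 2: N1 marks N1=alive -> (alive,v1)
Op 3: N1 marks N2=alive -> (alive,v1)
Op 4: gossip N0<->N2 -> N0.N0=(alive,v0) N0.N1=(alive,v0) N0.N2=(alive,v0) | N2.N0=(alive,v0) N2.N1=(alive,v0) N2.N2=(alive,v0)
Op 5: gossip N2<->N0 -> N2.N0=(alive,v0) N2.N1=(alive,v0) N2.N2=(alive,v0) | N0.N0=(alive,v0) N0.N1=(alive,v0) N0.N2=(alive,v0)
Op 6: N2 marks N2=suspect -> (suspect,v1)
Op 7: N2 marks N1=suspect -> (suspect,v1)
Op 8: N2 marks N0=dead -> (dead,v1)
Op 9: N0 marks N0=alive -> (alive,v1)
Op 10: gossip N1<->N2 -> N1.N0=(dead,v1) N1.N1=(alive,v1) N1.N2=(alive,v1) | N2.N0=(dead,v1) N2.N1=(suspect,v1) N2.N2=(suspect,v1)
Op 11: gossip N1<->N0 -> N1.N0=(dead,v1) N1.N1=(alive,v1) N1.N2=(alive,v1) | N0.N0=(alive,v1) N0.N1=(alive,v1) N0.N2=(alive,v1)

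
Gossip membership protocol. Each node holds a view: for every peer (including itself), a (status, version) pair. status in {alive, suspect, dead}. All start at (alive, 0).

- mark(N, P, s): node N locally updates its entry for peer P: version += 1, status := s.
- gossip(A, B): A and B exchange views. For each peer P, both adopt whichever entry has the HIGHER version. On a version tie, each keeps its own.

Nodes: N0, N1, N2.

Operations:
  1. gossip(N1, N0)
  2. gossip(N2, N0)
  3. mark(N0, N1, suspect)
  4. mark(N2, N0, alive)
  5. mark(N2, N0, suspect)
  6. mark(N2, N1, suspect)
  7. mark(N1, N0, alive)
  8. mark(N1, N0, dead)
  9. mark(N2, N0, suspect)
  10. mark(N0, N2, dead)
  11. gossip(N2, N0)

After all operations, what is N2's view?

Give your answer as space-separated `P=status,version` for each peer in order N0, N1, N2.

Answer: N0=suspect,3 N1=suspect,1 N2=dead,1

Derivation:
Op 1: gossip N1<->N0 -> N1.N0=(alive,v0) N1.N1=(alive,v0) N1.N2=(alive,v0) | N0.N0=(alive,v0) N0.N1=(alive,v0) N0.N2=(alive,v0)
Op 2: gossip N2<->N0 -> N2.N0=(alive,v0) N2.N1=(alive,v0) N2.N2=(alive,v0) | N0.N0=(alive,v0) N0.N1=(alive,v0) N0.N2=(alive,v0)
Op 3: N0 marks N1=suspect -> (suspect,v1)
Op 4: N2 marks N0=alive -> (alive,v1)
Op 5: N2 marks N0=suspect -> (suspect,v2)
Op 6: N2 marks N1=suspect -> (suspect,v1)
Op 7: N1 marks N0=alive -> (alive,v1)
Op 8: N1 marks N0=dead -> (dead,v2)
Op 9: N2 marks N0=suspect -> (suspect,v3)
Op 10: N0 marks N2=dead -> (dead,v1)
Op 11: gossip N2<->N0 -> N2.N0=(suspect,v3) N2.N1=(suspect,v1) N2.N2=(dead,v1) | N0.N0=(suspect,v3) N0.N1=(suspect,v1) N0.N2=(dead,v1)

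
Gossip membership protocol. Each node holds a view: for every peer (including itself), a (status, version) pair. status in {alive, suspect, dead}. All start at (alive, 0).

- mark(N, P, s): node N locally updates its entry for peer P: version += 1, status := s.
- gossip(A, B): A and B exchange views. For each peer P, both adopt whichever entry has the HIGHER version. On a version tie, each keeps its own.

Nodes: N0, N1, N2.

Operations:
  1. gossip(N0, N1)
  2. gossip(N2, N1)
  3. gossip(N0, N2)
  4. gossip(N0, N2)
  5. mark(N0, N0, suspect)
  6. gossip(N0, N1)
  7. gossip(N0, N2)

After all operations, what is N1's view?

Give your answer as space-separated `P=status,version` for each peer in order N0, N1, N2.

Answer: N0=suspect,1 N1=alive,0 N2=alive,0

Derivation:
Op 1: gossip N0<->N1 -> N0.N0=(alive,v0) N0.N1=(alive,v0) N0.N2=(alive,v0) | N1.N0=(alive,v0) N1.N1=(alive,v0) N1.N2=(alive,v0)
Op 2: gossip N2<->N1 -> N2.N0=(alive,v0) N2.N1=(alive,v0) N2.N2=(alive,v0) | N1.N0=(alive,v0) N1.N1=(alive,v0) N1.N2=(alive,v0)
Op 3: gossip N0<->N2 -> N0.N0=(alive,v0) N0.N1=(alive,v0) N0.N2=(alive,v0) | N2.N0=(alive,v0) N2.N1=(alive,v0) N2.N2=(alive,v0)
Op 4: gossip N0<->N2 -> N0.N0=(alive,v0) N0.N1=(alive,v0) N0.N2=(alive,v0) | N2.N0=(alive,v0) N2.N1=(alive,v0) N2.N2=(alive,v0)
Op 5: N0 marks N0=suspect -> (suspect,v1)
Op 6: gossip N0<->N1 -> N0.N0=(suspect,v1) N0.N1=(alive,v0) N0.N2=(alive,v0) | N1.N0=(suspect,v1) N1.N1=(alive,v0) N1.N2=(alive,v0)
Op 7: gossip N0<->N2 -> N0.N0=(suspect,v1) N0.N1=(alive,v0) N0.N2=(alive,v0) | N2.N0=(suspect,v1) N2.N1=(alive,v0) N2.N2=(alive,v0)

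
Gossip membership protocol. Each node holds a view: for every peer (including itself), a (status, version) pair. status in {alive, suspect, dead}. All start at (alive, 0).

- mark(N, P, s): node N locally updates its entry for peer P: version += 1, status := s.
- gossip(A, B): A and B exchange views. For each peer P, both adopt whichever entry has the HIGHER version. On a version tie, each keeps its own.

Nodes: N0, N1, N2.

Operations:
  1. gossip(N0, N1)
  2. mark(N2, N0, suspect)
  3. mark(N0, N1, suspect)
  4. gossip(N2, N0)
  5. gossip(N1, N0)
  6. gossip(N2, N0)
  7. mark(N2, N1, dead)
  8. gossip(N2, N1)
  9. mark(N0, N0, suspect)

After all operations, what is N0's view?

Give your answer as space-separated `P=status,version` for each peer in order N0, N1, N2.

Answer: N0=suspect,2 N1=suspect,1 N2=alive,0

Derivation:
Op 1: gossip N0<->N1 -> N0.N0=(alive,v0) N0.N1=(alive,v0) N0.N2=(alive,v0) | N1.N0=(alive,v0) N1.N1=(alive,v0) N1.N2=(alive,v0)
Op 2: N2 marks N0=suspect -> (suspect,v1)
Op 3: N0 marks N1=suspect -> (suspect,v1)
Op 4: gossip N2<->N0 -> N2.N0=(suspect,v1) N2.N1=(suspect,v1) N2.N2=(alive,v0) | N0.N0=(suspect,v1) N0.N1=(suspect,v1) N0.N2=(alive,v0)
Op 5: gossip N1<->N0 -> N1.N0=(suspect,v1) N1.N1=(suspect,v1) N1.N2=(alive,v0) | N0.N0=(suspect,v1) N0.N1=(suspect,v1) N0.N2=(alive,v0)
Op 6: gossip N2<->N0 -> N2.N0=(suspect,v1) N2.N1=(suspect,v1) N2.N2=(alive,v0) | N0.N0=(suspect,v1) N0.N1=(suspect,v1) N0.N2=(alive,v0)
Op 7: N2 marks N1=dead -> (dead,v2)
Op 8: gossip N2<->N1 -> N2.N0=(suspect,v1) N2.N1=(dead,v2) N2.N2=(alive,v0) | N1.N0=(suspect,v1) N1.N1=(dead,v2) N1.N2=(alive,v0)
Op 9: N0 marks N0=suspect -> (suspect,v2)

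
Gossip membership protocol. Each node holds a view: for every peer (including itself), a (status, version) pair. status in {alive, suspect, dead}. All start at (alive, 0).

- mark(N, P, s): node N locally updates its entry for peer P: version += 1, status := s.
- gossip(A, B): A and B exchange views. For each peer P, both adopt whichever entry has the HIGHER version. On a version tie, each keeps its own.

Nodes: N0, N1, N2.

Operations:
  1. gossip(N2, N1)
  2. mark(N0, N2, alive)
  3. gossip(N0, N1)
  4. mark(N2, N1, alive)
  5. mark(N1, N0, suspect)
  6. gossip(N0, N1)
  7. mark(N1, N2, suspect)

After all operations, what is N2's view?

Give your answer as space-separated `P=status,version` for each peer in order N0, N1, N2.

Op 1: gossip N2<->N1 -> N2.N0=(alive,v0) N2.N1=(alive,v0) N2.N2=(alive,v0) | N1.N0=(alive,v0) N1.N1=(alive,v0) N1.N2=(alive,v0)
Op 2: N0 marks N2=alive -> (alive,v1)
Op 3: gossip N0<->N1 -> N0.N0=(alive,v0) N0.N1=(alive,v0) N0.N2=(alive,v1) | N1.N0=(alive,v0) N1.N1=(alive,v0) N1.N2=(alive,v1)
Op 4: N2 marks N1=alive -> (alive,v1)
Op 5: N1 marks N0=suspect -> (suspect,v1)
Op 6: gossip N0<->N1 -> N0.N0=(suspect,v1) N0.N1=(alive,v0) N0.N2=(alive,v1) | N1.N0=(suspect,v1) N1.N1=(alive,v0) N1.N2=(alive,v1)
Op 7: N1 marks N2=suspect -> (suspect,v2)

Answer: N0=alive,0 N1=alive,1 N2=alive,0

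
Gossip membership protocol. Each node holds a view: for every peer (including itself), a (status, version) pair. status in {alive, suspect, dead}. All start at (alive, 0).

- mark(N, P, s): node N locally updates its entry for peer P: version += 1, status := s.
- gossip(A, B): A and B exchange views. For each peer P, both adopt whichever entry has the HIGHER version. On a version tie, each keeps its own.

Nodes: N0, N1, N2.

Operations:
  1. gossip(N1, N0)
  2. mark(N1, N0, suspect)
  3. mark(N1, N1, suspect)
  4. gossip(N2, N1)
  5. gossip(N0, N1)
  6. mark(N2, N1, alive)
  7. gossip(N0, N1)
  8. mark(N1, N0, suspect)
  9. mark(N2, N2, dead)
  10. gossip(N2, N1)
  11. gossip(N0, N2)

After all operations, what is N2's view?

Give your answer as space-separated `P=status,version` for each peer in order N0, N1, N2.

Op 1: gossip N1<->N0 -> N1.N0=(alive,v0) N1.N1=(alive,v0) N1.N2=(alive,v0) | N0.N0=(alive,v0) N0.N1=(alive,v0) N0.N2=(alive,v0)
Op 2: N1 marks N0=suspect -> (suspect,v1)
Op 3: N1 marks N1=suspect -> (suspect,v1)
Op 4: gossip N2<->N1 -> N2.N0=(suspect,v1) N2.N1=(suspect,v1) N2.N2=(alive,v0) | N1.N0=(suspect,v1) N1.N1=(suspect,v1) N1.N2=(alive,v0)
Op 5: gossip N0<->N1 -> N0.N0=(suspect,v1) N0.N1=(suspect,v1) N0.N2=(alive,v0) | N1.N0=(suspect,v1) N1.N1=(suspect,v1) N1.N2=(alive,v0)
Op 6: N2 marks N1=alive -> (alive,v2)
Op 7: gossip N0<->N1 -> N0.N0=(suspect,v1) N0.N1=(suspect,v1) N0.N2=(alive,v0) | N1.N0=(suspect,v1) N1.N1=(suspect,v1) N1.N2=(alive,v0)
Op 8: N1 marks N0=suspect -> (suspect,v2)
Op 9: N2 marks N2=dead -> (dead,v1)
Op 10: gossip N2<->N1 -> N2.N0=(suspect,v2) N2.N1=(alive,v2) N2.N2=(dead,v1) | N1.N0=(suspect,v2) N1.N1=(alive,v2) N1.N2=(dead,v1)
Op 11: gossip N0<->N2 -> N0.N0=(suspect,v2) N0.N1=(alive,v2) N0.N2=(dead,v1) | N2.N0=(suspect,v2) N2.N1=(alive,v2) N2.N2=(dead,v1)

Answer: N0=suspect,2 N1=alive,2 N2=dead,1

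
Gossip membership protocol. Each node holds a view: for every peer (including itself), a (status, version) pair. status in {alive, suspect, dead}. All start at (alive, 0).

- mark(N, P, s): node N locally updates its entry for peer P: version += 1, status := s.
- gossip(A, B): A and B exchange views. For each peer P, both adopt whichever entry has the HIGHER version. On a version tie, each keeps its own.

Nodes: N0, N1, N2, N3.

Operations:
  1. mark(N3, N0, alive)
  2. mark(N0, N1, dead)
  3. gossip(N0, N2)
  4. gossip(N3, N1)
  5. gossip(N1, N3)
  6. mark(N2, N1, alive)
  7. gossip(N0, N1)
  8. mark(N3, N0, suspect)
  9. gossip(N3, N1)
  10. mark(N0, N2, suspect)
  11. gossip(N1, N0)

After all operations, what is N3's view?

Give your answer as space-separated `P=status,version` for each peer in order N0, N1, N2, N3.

Op 1: N3 marks N0=alive -> (alive,v1)
Op 2: N0 marks N1=dead -> (dead,v1)
Op 3: gossip N0<->N2 -> N0.N0=(alive,v0) N0.N1=(dead,v1) N0.N2=(alive,v0) N0.N3=(alive,v0) | N2.N0=(alive,v0) N2.N1=(dead,v1) N2.N2=(alive,v0) N2.N3=(alive,v0)
Op 4: gossip N3<->N1 -> N3.N0=(alive,v1) N3.N1=(alive,v0) N3.N2=(alive,v0) N3.N3=(alive,v0) | N1.N0=(alive,v1) N1.N1=(alive,v0) N1.N2=(alive,v0) N1.N3=(alive,v0)
Op 5: gossip N1<->N3 -> N1.N0=(alive,v1) N1.N1=(alive,v0) N1.N2=(alive,v0) N1.N3=(alive,v0) | N3.N0=(alive,v1) N3.N1=(alive,v0) N3.N2=(alive,v0) N3.N3=(alive,v0)
Op 6: N2 marks N1=alive -> (alive,v2)
Op 7: gossip N0<->N1 -> N0.N0=(alive,v1) N0.N1=(dead,v1) N0.N2=(alive,v0) N0.N3=(alive,v0) | N1.N0=(alive,v1) N1.N1=(dead,v1) N1.N2=(alive,v0) N1.N3=(alive,v0)
Op 8: N3 marks N0=suspect -> (suspect,v2)
Op 9: gossip N3<->N1 -> N3.N0=(suspect,v2) N3.N1=(dead,v1) N3.N2=(alive,v0) N3.N3=(alive,v0) | N1.N0=(suspect,v2) N1.N1=(dead,v1) N1.N2=(alive,v0) N1.N3=(alive,v0)
Op 10: N0 marks N2=suspect -> (suspect,v1)
Op 11: gossip N1<->N0 -> N1.N0=(suspect,v2) N1.N1=(dead,v1) N1.N2=(suspect,v1) N1.N3=(alive,v0) | N0.N0=(suspect,v2) N0.N1=(dead,v1) N0.N2=(suspect,v1) N0.N3=(alive,v0)

Answer: N0=suspect,2 N1=dead,1 N2=alive,0 N3=alive,0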